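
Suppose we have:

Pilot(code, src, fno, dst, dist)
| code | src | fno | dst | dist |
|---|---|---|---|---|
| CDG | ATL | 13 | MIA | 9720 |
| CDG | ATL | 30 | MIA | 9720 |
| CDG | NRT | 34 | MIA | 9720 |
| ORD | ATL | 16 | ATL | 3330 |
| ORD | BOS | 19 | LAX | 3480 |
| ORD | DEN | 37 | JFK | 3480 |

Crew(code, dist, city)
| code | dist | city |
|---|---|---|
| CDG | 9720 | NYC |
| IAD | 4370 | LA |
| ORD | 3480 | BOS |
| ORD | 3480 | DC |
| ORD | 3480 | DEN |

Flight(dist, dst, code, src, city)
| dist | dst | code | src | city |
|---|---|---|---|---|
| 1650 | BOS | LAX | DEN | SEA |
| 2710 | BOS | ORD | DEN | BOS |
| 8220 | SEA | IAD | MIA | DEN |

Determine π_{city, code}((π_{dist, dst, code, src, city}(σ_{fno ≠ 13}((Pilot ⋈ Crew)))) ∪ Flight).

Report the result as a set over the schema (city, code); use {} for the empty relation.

{(BOS, ORD), (DC, ORD), (DEN, IAD), (DEN, ORD), (NYC, CDG), (SEA, LAX)}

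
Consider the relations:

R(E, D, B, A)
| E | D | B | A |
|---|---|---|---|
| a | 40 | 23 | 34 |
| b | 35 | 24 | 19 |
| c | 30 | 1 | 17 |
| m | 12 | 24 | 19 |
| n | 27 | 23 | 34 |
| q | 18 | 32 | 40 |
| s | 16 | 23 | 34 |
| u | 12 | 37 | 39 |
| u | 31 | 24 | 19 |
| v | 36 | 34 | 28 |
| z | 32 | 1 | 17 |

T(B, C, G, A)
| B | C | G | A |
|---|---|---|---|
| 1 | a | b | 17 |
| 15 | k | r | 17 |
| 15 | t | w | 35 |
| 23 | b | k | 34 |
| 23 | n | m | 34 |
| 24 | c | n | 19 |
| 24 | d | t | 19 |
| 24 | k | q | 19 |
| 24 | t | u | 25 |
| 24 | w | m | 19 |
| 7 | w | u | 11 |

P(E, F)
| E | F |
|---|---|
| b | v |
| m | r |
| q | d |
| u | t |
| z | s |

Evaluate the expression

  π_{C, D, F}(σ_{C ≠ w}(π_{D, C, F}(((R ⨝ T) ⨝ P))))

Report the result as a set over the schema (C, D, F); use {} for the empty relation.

Joining R and T on B, A yields {(a, 40, 23, 34, b, k), (a, 40, 23, 34, n, m), (b, 35, 24, 19, c, n), (b, 35, 24, 19, d, t), (b, 35, 24, 19, k, q), (b, 35, 24, 19, w, m), (c, 30, 1, 17, a, b), (m, 12, 24, 19, c, n), (m, 12, 24, 19, d, t), (m, 12, 24, 19, k, q), (m, 12, 24, 19, w, m), (n, 27, 23, 34, b, k), (n, 27, 23, 34, n, m), (s, 16, 23, 34, b, k), (s, 16, 23, 34, n, m), (u, 31, 24, 19, c, n), (u, 31, 24, 19, d, t), (u, 31, 24, 19, k, q), (u, 31, 24, 19, w, m), (z, 32, 1, 17, a, b)}.
Joining (R ⨝ T) and P on E yields {(b, 35, 24, 19, c, n, v), (b, 35, 24, 19, d, t, v), (b, 35, 24, 19, k, q, v), (b, 35, 24, 19, w, m, v), (m, 12, 24, 19, c, n, r), (m, 12, 24, 19, d, t, r), (m, 12, 24, 19, k, q, r), (m, 12, 24, 19, w, m, r), (u, 31, 24, 19, c, n, t), (u, 31, 24, 19, d, t, t), (u, 31, 24, 19, k, q, t), (u, 31, 24, 19, w, m, t), (z, 32, 1, 17, a, b, s)}.
π[D, C, F]: project onto (D, C, F) → {(12, c, r), (12, d, r), (12, k, r), (12, w, r), (31, c, t), (31, d, t), (31, k, t), (31, w, t), (32, a, s), (35, c, v), (35, d, v), (35, k, v), (35, w, v)}
σ[C ≠ w]: keep tuples satisfying C ≠ w → {(12, c, r), (12, d, r), (12, k, r), (31, c, t), (31, d, t), (31, k, t), (32, a, s), (35, c, v), (35, d, v), (35, k, v)}
π[C, D, F]: project onto (C, D, F) → {(a, 32, s), (c, 12, r), (c, 31, t), (c, 35, v), (d, 12, r), (d, 31, t), (d, 35, v), (k, 12, r), (k, 31, t), (k, 35, v)}

{(a, 32, s), (c, 12, r), (c, 31, t), (c, 35, v), (d, 12, r), (d, 31, t), (d, 35, v), (k, 12, r), (k, 31, t), (k, 35, v)}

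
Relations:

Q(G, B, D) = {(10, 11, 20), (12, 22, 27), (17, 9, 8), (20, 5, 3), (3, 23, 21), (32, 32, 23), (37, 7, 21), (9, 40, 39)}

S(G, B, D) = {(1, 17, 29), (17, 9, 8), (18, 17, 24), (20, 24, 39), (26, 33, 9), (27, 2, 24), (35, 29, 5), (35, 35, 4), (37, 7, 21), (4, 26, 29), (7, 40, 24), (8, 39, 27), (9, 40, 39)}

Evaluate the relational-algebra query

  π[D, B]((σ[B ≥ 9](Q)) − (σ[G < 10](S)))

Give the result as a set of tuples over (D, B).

σ[B ≥ 9]: keep tuples satisfying B ≥ 9 → {(10, 11, 20), (12, 22, 27), (17, 9, 8), (3, 23, 21), (32, 32, 23), (9, 40, 39)}
σ[G < 10]: keep tuples satisfying G < 10 → {(1, 17, 29), (4, 26, 29), (7, 40, 24), (8, 39, 27), (9, 40, 39)}
Set difference of the two operands is {(10, 11, 20), (12, 22, 27), (17, 9, 8), (3, 23, 21), (32, 32, 23)}.
π[D, B]: project onto (D, B) → {(20, 11), (21, 23), (23, 32), (27, 22), (8, 9)}

{(20, 11), (21, 23), (23, 32), (27, 22), (8, 9)}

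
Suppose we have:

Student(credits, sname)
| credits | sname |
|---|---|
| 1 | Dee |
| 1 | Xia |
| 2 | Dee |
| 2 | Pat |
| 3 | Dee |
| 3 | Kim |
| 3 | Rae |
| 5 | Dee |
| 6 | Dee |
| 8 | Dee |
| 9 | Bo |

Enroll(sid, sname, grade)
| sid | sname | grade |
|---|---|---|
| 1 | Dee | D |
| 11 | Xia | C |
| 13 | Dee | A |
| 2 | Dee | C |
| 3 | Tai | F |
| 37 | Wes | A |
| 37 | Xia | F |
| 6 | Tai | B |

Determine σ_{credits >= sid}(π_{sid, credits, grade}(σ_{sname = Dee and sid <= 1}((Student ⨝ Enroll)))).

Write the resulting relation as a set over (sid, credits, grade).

{(1, 1, D), (1, 2, D), (1, 3, D), (1, 5, D), (1, 6, D), (1, 8, D)}

Natural join on sname: {(1, Dee, 1, D), (1, Dee, 13, A), (1, Dee, 2, C), (1, Xia, 11, C), (1, Xia, 37, F), (2, Dee, 1, D), (2, Dee, 13, A), (2, Dee, 2, C), (3, Dee, 1, D), (3, Dee, 13, A), (3, Dee, 2, C), (5, Dee, 1, D), (5, Dee, 13, A), (5, Dee, 2, C), (6, Dee, 1, D), (6, Dee, 13, A), (6, Dee, 2, C), (8, Dee, 1, D), (8, Dee, 13, A), (8, Dee, 2, C)}
σ[sname = Dee and sid <= 1]: keep tuples satisfying sname = Dee and sid <= 1 → {(1, Dee, 1, D), (2, Dee, 1, D), (3, Dee, 1, D), (5, Dee, 1, D), (6, Dee, 1, D), (8, Dee, 1, D)}
Keep only column(s) sid, credits, grade: {(1, 1, D), (1, 2, D), (1, 3, D), (1, 5, D), (1, 6, D), (1, 8, D)}
σ[credits >= sid]: keep tuples satisfying credits >= sid → {(1, 1, D), (1, 2, D), (1, 3, D), (1, 5, D), (1, 6, D), (1, 8, D)}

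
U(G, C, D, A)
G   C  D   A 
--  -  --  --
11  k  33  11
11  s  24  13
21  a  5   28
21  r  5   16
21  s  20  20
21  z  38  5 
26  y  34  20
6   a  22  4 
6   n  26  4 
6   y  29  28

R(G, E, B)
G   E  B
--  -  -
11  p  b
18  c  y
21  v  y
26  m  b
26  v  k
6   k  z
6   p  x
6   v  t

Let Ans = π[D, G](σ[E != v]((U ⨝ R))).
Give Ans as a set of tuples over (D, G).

{(22, 6), (24, 11), (26, 6), (29, 6), (33, 11), (34, 26)}

U ⋈ R (natural join on G): {(11, k, 33, 11, p, b), (11, s, 24, 13, p, b), (21, a, 5, 28, v, y), (21, r, 5, 16, v, y), (21, s, 20, 20, v, y), (21, z, 38, 5, v, y), (26, y, 34, 20, m, b), (26, y, 34, 20, v, k), (6, a, 22, 4, k, z), (6, a, 22, 4, p, x), (6, a, 22, 4, v, t), (6, n, 26, 4, k, z), (6, n, 26, 4, p, x), (6, n, 26, 4, v, t), (6, y, 29, 28, k, z), (6, y, 29, 28, p, x), (6, y, 29, 28, v, t)}
Apply σ_{E != v}; surviving tuples: {(11, k, 33, 11, p, b), (11, s, 24, 13, p, b), (26, y, 34, 20, m, b), (6, a, 22, 4, k, z), (6, a, 22, 4, p, x), (6, n, 26, 4, k, z), (6, n, 26, 4, p, x), (6, y, 29, 28, k, z), (6, y, 29, 28, p, x)}
Keep only column(s) D, G (3 duplicate(s) eliminated): {(22, 6), (24, 11), (26, 6), (29, 6), (33, 11), (34, 26)}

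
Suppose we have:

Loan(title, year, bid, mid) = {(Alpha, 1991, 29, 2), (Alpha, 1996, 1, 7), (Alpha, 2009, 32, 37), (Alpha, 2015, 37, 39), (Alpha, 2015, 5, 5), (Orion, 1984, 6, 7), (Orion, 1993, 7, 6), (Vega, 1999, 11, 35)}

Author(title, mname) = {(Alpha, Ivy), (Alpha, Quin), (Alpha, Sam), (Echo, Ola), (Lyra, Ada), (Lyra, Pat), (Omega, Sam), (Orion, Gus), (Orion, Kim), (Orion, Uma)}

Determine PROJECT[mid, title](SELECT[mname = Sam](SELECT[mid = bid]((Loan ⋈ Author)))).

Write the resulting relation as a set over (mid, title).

{(5, Alpha)}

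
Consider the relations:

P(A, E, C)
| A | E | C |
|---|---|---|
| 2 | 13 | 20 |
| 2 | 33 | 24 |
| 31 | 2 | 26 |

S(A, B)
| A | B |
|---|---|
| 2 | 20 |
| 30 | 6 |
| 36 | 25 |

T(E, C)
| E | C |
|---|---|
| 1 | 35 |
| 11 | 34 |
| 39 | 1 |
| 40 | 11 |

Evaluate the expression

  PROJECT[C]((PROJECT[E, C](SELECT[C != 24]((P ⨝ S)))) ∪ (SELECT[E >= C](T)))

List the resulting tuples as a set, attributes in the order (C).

{1, 11, 20}

Natural join on A: {(2, 13, 20, 20), (2, 33, 24, 20)}
Filtering on C != 24 leaves {(2, 13, 20, 20)}.
Projecting to E, C: {(13, 20)}
Filtering on E >= C leaves {(39, 1), (40, 11)}.
Set union of the two operands is {(13, 20), (39, 1), (40, 11)}.
Projecting to C: {1, 11, 20}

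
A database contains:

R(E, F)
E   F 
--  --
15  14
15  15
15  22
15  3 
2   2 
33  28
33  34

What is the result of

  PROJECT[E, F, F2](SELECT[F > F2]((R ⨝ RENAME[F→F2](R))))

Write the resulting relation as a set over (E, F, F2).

{(15, 14, 3), (15, 15, 14), (15, 15, 3), (15, 22, 14), (15, 22, 15), (15, 22, 3), (33, 34, 28)}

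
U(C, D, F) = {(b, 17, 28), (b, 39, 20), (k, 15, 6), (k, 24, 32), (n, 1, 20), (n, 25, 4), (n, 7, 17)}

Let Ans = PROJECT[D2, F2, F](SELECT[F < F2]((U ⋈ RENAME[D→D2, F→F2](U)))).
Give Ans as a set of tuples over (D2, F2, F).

{(1, 20, 17), (1, 20, 4), (17, 28, 20), (24, 32, 6), (7, 17, 4)}

ρ[D→D2, F→F2]: schema becomes (C, D2, F2); tuples unchanged.
U ⋈ RENAME[D→D2, F→F2](U) (natural join on C): {(b, 17, 28, 17, 28), (b, 17, 28, 39, 20), (b, 39, 20, 17, 28), (b, 39, 20, 39, 20), (k, 15, 6, 15, 6), (k, 15, 6, 24, 32), (k, 24, 32, 15, 6), (k, 24, 32, 24, 32), (n, 1, 20, 1, 20), (n, 1, 20, 25, 4), (n, 1, 20, 7, 17), (n, 25, 4, 1, 20), (n, 25, 4, 25, 4), (n, 25, 4, 7, 17), (n, 7, 17, 1, 20), (n, 7, 17, 25, 4), (n, 7, 17, 7, 17)}
Selection F < F2: {(b, 39, 20, 17, 28), (k, 15, 6, 24, 32), (n, 25, 4, 1, 20), (n, 25, 4, 7, 17), (n, 7, 17, 1, 20)}
π_{D2, F2, F} gives {(1, 20, 17), (1, 20, 4), (17, 28, 20), (24, 32, 6), (7, 17, 4)}.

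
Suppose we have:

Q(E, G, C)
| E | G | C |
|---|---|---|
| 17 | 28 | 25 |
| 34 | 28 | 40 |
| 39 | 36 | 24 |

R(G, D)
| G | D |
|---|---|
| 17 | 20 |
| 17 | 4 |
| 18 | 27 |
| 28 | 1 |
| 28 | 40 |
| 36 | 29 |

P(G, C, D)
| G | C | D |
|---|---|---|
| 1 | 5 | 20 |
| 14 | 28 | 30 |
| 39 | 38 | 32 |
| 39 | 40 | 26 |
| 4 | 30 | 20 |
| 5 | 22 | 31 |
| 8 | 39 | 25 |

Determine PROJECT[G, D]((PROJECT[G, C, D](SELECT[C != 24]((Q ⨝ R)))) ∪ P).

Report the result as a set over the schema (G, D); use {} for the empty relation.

Natural join on G: {(17, 28, 25, 1), (17, 28, 25, 40), (34, 28, 40, 1), (34, 28, 40, 40), (39, 36, 24, 29)}
σ[C != 24]: keep tuples satisfying C != 24 → {(17, 28, 25, 1), (17, 28, 25, 40), (34, 28, 40, 1), (34, 28, 40, 40)}
Keep only column(s) G, C, D: {(28, 25, 1), (28, 25, 40), (28, 40, 1), (28, 40, 40)}
Union: {(28, 25, 1), (28, 25, 40), (28, 40, 1), (28, 40, 40)} with {(1, 5, 20), (14, 28, 30), (39, 38, 32), (39, 40, 26), (4, 30, 20), (5, 22, 31), (8, 39, 25)} → {(1, 5, 20), (14, 28, 30), (28, 25, 1), (28, 25, 40), (28, 40, 1), (28, 40, 40), (39, 38, 32), (39, 40, 26), (4, 30, 20), (5, 22, 31), (8, 39, 25)}
Keep only column(s) G, D (2 duplicate(s) eliminated): {(1, 20), (14, 30), (28, 1), (28, 40), (39, 26), (39, 32), (4, 20), (5, 31), (8, 25)}

{(1, 20), (14, 30), (28, 1), (28, 40), (39, 26), (39, 32), (4, 20), (5, 31), (8, 25)}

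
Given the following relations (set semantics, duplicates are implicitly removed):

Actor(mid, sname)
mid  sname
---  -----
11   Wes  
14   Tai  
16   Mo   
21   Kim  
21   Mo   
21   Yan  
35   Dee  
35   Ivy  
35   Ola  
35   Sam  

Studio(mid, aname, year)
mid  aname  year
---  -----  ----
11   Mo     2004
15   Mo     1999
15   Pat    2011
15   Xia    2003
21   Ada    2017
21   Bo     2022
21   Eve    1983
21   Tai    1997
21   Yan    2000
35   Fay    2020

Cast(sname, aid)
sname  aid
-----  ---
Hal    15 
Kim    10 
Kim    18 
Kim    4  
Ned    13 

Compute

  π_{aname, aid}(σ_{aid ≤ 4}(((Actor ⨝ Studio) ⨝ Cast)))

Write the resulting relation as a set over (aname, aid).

{(Ada, 4), (Bo, 4), (Eve, 4), (Tai, 4), (Yan, 4)}

Actor ⋈ Studio (natural join on mid): {(11, Wes, Mo, 2004), (21, Kim, Ada, 2017), (21, Kim, Bo, 2022), (21, Kim, Eve, 1983), (21, Kim, Tai, 1997), (21, Kim, Yan, 2000), (21, Mo, Ada, 2017), (21, Mo, Bo, 2022), (21, Mo, Eve, 1983), (21, Mo, Tai, 1997), (21, Mo, Yan, 2000), (21, Yan, Ada, 2017), (21, Yan, Bo, 2022), (21, Yan, Eve, 1983), (21, Yan, Tai, 1997), (21, Yan, Yan, 2000), (35, Dee, Fay, 2020), (35, Ivy, Fay, 2020), (35, Ola, Fay, 2020), (35, Sam, Fay, 2020)}
(Actor ⨝ Studio) ⋈ Cast (natural join on sname): {(21, Kim, Ada, 2017, 10), (21, Kim, Ada, 2017, 18), (21, Kim, Ada, 2017, 4), (21, Kim, Bo, 2022, 10), (21, Kim, Bo, 2022, 18), (21, Kim, Bo, 2022, 4), (21, Kim, Eve, 1983, 10), (21, Kim, Eve, 1983, 18), (21, Kim, Eve, 1983, 4), (21, Kim, Tai, 1997, 10), (21, Kim, Tai, 1997, 18), (21, Kim, Tai, 1997, 4), (21, Kim, Yan, 2000, 10), (21, Kim, Yan, 2000, 18), (21, Kim, Yan, 2000, 4)}
Selection aid ≤ 4: {(21, Kim, Ada, 2017, 4), (21, Kim, Bo, 2022, 4), (21, Kim, Eve, 1983, 4), (21, Kim, Tai, 1997, 4), (21, Kim, Yan, 2000, 4)}
Keep only column(s) aname, aid: {(Ada, 4), (Bo, 4), (Eve, 4), (Tai, 4), (Yan, 4)}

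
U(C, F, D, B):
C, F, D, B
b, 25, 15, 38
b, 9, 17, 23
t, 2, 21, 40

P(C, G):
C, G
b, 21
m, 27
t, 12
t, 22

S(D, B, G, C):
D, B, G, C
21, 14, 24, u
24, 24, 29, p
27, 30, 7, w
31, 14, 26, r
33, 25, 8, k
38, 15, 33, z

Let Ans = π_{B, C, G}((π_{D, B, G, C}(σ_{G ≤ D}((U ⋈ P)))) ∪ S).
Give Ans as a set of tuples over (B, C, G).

{(14, r, 26), (14, u, 24), (15, z, 33), (24, p, 29), (25, k, 8), (30, w, 7), (40, t, 12)}

Joining U and P on C yields {(b, 25, 15, 38, 21), (b, 9, 17, 23, 21), (t, 2, 21, 40, 12), (t, 2, 21, 40, 22)}.
Selection G ≤ D: {(t, 2, 21, 40, 12)}
Projecting to D, B, G, C: {(21, 40, 12, t)}
Union: {(21, 40, 12, t)} with {(21, 14, 24, u), (24, 24, 29, p), (27, 30, 7, w), (31, 14, 26, r), (33, 25, 8, k), (38, 15, 33, z)} → {(21, 14, 24, u), (21, 40, 12, t), (24, 24, 29, p), (27, 30, 7, w), (31, 14, 26, r), (33, 25, 8, k), (38, 15, 33, z)}
Projecting to B, C, G: {(14, r, 26), (14, u, 24), (15, z, 33), (24, p, 29), (25, k, 8), (30, w, 7), (40, t, 12)}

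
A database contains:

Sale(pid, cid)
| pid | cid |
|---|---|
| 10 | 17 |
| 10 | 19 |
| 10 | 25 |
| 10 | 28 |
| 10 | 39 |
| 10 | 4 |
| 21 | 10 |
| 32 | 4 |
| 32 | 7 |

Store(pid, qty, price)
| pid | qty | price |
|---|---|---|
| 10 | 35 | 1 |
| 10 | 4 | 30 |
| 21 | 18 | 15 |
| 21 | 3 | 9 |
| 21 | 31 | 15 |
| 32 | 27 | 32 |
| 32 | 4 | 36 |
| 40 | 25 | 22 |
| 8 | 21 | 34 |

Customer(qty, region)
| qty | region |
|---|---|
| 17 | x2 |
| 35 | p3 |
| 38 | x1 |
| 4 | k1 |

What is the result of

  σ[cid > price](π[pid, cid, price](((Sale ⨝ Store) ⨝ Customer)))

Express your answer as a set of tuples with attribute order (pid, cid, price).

{(10, 17, 1), (10, 19, 1), (10, 25, 1), (10, 28, 1), (10, 39, 1), (10, 39, 30), (10, 4, 1)}

Joining Sale and Store on pid yields {(10, 17, 35, 1), (10, 17, 4, 30), (10, 19, 35, 1), (10, 19, 4, 30), (10, 25, 35, 1), (10, 25, 4, 30), (10, 28, 35, 1), (10, 28, 4, 30), (10, 39, 35, 1), (10, 39, 4, 30), (10, 4, 35, 1), (10, 4, 4, 30), (21, 10, 18, 15), (21, 10, 3, 9), (21, 10, 31, 15), (32, 4, 27, 32), (32, 4, 4, 36), (32, 7, 27, 32), (32, 7, 4, 36)}.
Joining (Sale ⨝ Store) and Customer on qty yields {(10, 17, 35, 1, p3), (10, 17, 4, 30, k1), (10, 19, 35, 1, p3), (10, 19, 4, 30, k1), (10, 25, 35, 1, p3), (10, 25, 4, 30, k1), (10, 28, 35, 1, p3), (10, 28, 4, 30, k1), (10, 39, 35, 1, p3), (10, 39, 4, 30, k1), (10, 4, 35, 1, p3), (10, 4, 4, 30, k1), (32, 4, 4, 36, k1), (32, 7, 4, 36, k1)}.
π[pid, cid, price]: project onto (pid, cid, price) → {(10, 17, 1), (10, 17, 30), (10, 19, 1), (10, 19, 30), (10, 25, 1), (10, 25, 30), (10, 28, 1), (10, 28, 30), (10, 39, 1), (10, 39, 30), (10, 4, 1), (10, 4, 30), (32, 4, 36), (32, 7, 36)}
Apply σ_{cid > price}; surviving tuples: {(10, 17, 1), (10, 19, 1), (10, 25, 1), (10, 28, 1), (10, 39, 1), (10, 39, 30), (10, 4, 1)}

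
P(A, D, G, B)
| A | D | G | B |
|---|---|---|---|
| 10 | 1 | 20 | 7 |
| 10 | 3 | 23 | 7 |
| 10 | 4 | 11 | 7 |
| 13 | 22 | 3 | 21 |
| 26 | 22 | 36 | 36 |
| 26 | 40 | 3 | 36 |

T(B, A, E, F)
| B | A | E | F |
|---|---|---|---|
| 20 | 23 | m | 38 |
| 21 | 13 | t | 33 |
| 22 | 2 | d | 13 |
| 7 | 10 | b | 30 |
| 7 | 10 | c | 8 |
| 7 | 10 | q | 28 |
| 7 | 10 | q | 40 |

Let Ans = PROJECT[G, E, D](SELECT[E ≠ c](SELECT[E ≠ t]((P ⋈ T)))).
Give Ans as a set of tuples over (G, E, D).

{(11, b, 4), (11, q, 4), (20, b, 1), (20, q, 1), (23, b, 3), (23, q, 3)}

Natural join on A, B: {(10, 1, 20, 7, b, 30), (10, 1, 20, 7, c, 8), (10, 1, 20, 7, q, 28), (10, 1, 20, 7, q, 40), (10, 3, 23, 7, b, 30), (10, 3, 23, 7, c, 8), (10, 3, 23, 7, q, 28), (10, 3, 23, 7, q, 40), (10, 4, 11, 7, b, 30), (10, 4, 11, 7, c, 8), (10, 4, 11, 7, q, 28), (10, 4, 11, 7, q, 40), (13, 22, 3, 21, t, 33)}
σ[E ≠ t]: keep tuples satisfying E ≠ t → {(10, 1, 20, 7, b, 30), (10, 1, 20, 7, c, 8), (10, 1, 20, 7, q, 28), (10, 1, 20, 7, q, 40), (10, 3, 23, 7, b, 30), (10, 3, 23, 7, c, 8), (10, 3, 23, 7, q, 28), (10, 3, 23, 7, q, 40), (10, 4, 11, 7, b, 30), (10, 4, 11, 7, c, 8), (10, 4, 11, 7, q, 28), (10, 4, 11, 7, q, 40)}
σ[E ≠ c]: keep tuples satisfying E ≠ c → {(10, 1, 20, 7, b, 30), (10, 1, 20, 7, q, 28), (10, 1, 20, 7, q, 40), (10, 3, 23, 7, b, 30), (10, 3, 23, 7, q, 28), (10, 3, 23, 7, q, 40), (10, 4, 11, 7, b, 30), (10, 4, 11, 7, q, 28), (10, 4, 11, 7, q, 40)}
Keep only column(s) G, E, D (3 duplicate(s) eliminated): {(11, b, 4), (11, q, 4), (20, b, 1), (20, q, 1), (23, b, 3), (23, q, 3)}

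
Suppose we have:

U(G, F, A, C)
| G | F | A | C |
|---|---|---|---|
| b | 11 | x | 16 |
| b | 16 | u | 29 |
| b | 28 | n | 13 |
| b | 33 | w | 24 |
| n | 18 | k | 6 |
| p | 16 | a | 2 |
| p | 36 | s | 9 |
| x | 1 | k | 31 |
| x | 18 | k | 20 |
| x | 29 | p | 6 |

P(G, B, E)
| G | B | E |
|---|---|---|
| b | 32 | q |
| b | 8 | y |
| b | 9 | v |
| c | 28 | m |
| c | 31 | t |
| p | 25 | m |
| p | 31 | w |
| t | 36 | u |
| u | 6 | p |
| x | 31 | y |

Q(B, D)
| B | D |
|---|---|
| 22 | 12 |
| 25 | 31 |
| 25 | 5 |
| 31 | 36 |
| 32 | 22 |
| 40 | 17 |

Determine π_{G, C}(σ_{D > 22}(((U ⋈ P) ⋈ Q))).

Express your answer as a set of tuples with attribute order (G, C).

Natural join on G: {(b, 11, x, 16, 32, q), (b, 11, x, 16, 8, y), (b, 11, x, 16, 9, v), (b, 16, u, 29, 32, q), (b, 16, u, 29, 8, y), (b, 16, u, 29, 9, v), (b, 28, n, 13, 32, q), (b, 28, n, 13, 8, y), (b, 28, n, 13, 9, v), (b, 33, w, 24, 32, q), (b, 33, w, 24, 8, y), (b, 33, w, 24, 9, v), (p, 16, a, 2, 25, m), (p, 16, a, 2, 31, w), (p, 36, s, 9, 25, m), (p, 36, s, 9, 31, w), (x, 1, k, 31, 31, y), (x, 18, k, 20, 31, y), (x, 29, p, 6, 31, y)}
Natural join on B: {(b, 11, x, 16, 32, q, 22), (b, 16, u, 29, 32, q, 22), (b, 28, n, 13, 32, q, 22), (b, 33, w, 24, 32, q, 22), (p, 16, a, 2, 25, m, 31), (p, 16, a, 2, 25, m, 5), (p, 16, a, 2, 31, w, 36), (p, 36, s, 9, 25, m, 31), (p, 36, s, 9, 25, m, 5), (p, 36, s, 9, 31, w, 36), (x, 1, k, 31, 31, y, 36), (x, 18, k, 20, 31, y, 36), (x, 29, p, 6, 31, y, 36)}
Selection D > 22: {(p, 16, a, 2, 25, m, 31), (p, 16, a, 2, 31, w, 36), (p, 36, s, 9, 25, m, 31), (p, 36, s, 9, 31, w, 36), (x, 1, k, 31, 31, y, 36), (x, 18, k, 20, 31, y, 36), (x, 29, p, 6, 31, y, 36)}
π[G, C]: project onto (G, C) (2 duplicate(s) eliminated) → {(p, 2), (p, 9), (x, 20), (x, 31), (x, 6)}

{(p, 2), (p, 9), (x, 20), (x, 31), (x, 6)}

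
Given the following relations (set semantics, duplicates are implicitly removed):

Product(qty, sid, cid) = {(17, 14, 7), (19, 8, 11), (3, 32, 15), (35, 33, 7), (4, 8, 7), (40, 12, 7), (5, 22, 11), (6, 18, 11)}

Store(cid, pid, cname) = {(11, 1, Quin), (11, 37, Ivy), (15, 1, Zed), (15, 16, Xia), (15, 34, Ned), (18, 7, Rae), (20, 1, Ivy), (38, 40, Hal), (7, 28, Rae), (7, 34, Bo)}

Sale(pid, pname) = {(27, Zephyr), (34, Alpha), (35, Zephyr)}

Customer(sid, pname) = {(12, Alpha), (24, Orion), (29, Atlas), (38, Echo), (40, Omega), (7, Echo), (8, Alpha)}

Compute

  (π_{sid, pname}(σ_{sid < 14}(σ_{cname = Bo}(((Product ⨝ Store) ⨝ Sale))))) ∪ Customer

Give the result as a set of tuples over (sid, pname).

{(12, Alpha), (24, Orion), (29, Atlas), (38, Echo), (40, Omega), (7, Echo), (8, Alpha)}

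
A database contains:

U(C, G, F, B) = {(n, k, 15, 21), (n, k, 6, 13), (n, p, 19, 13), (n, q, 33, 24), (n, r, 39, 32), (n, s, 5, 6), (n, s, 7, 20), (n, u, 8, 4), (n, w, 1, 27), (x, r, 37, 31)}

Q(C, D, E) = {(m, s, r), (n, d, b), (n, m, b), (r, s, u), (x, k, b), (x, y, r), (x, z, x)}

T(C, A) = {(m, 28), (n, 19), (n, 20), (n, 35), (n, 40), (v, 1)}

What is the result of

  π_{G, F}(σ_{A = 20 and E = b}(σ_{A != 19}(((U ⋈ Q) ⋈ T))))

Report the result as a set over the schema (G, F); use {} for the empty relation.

Joining U and Q on C yields {(n, k, 15, 21, d, b), (n, k, 15, 21, m, b), (n, k, 6, 13, d, b), (n, k, 6, 13, m, b), (n, p, 19, 13, d, b), (n, p, 19, 13, m, b), (n, q, 33, 24, d, b), (n, q, 33, 24, m, b), (n, r, 39, 32, d, b), (n, r, 39, 32, m, b), (n, s, 5, 6, d, b), (n, s, 5, 6, m, b), (n, s, 7, 20, d, b), (n, s, 7, 20, m, b), (n, u, 8, 4, d, b), (n, u, 8, 4, m, b), (n, w, 1, 27, d, b), (n, w, 1, 27, m, b), (x, r, 37, 31, k, b), (x, r, 37, 31, y, r), (x, r, 37, 31, z, x)}.
Joining (U ⋈ Q) and T on C yields {(n, k, 15, 21, d, b, 19), (n, k, 15, 21, d, b, 20), (n, k, 15, 21, d, b, 35), (n, k, 15, 21, d, b, 40), (n, k, 15, 21, m, b, 19), (n, k, 15, 21, m, b, 20), (n, k, 15, 21, m, b, 35), (n, k, 15, 21, m, b, 40), (n, k, 6, 13, d, b, 19), (n, k, 6, 13, d, b, 20), (n, k, 6, 13, d, b, 35), (n, k, 6, 13, d, b, 40), (n, k, 6, 13, m, b, 19), (n, k, 6, 13, m, b, 20), (n, k, 6, 13, m, b, 35), (n, k, 6, 13, m, b, 40), (n, p, 19, 13, d, b, 19), (n, p, 19, 13, d, b, 20), (n, p, 19, 13, d, b, 35), (n, p, 19, 13, d, b, 40), (n, p, 19, 13, m, b, 19), (n, p, 19, 13, m, b, 20), (n, p, 19, 13, m, b, 35), (n, p, 19, 13, m, b, 40), (n, q, 33, 24, d, b, 19), (n, q, 33, 24, d, b, 20), (n, q, 33, 24, d, b, 35), (n, q, 33, 24, d, b, 40), (n, q, 33, 24, m, b, 19), (n, q, 33, 24, m, b, 20), (n, q, 33, 24, m, b, 35), (n, q, 33, 24, m, b, 40), (n, r, 39, 32, d, b, 19), (n, r, 39, 32, d, b, 20), (n, r, 39, 32, d, b, 35), (n, r, 39, 32, d, b, 40), (n, r, 39, 32, m, b, 19), (n, r, 39, 32, m, b, 20), (n, r, 39, 32, m, b, 35), (n, r, 39, 32, m, b, 40), (n, s, 5, 6, d, b, 19), (n, s, 5, 6, d, b, 20), (n, s, 5, 6, d, b, 35), (n, s, 5, 6, d, b, 40), (n, s, 5, 6, m, b, 19), (n, s, 5, 6, m, b, 20), (n, s, 5, 6, m, b, 35), (n, s, 5, 6, m, b, 40), (n, s, 7, 20, d, b, 19), (n, s, 7, 20, d, b, 20), (n, s, 7, 20, d, b, 35), (n, s, 7, 20, d, b, 40), (n, s, 7, 20, m, b, 19), (n, s, 7, 20, m, b, 20), (n, s, 7, 20, m, b, 35), (n, s, 7, 20, m, b, 40), (n, u, 8, 4, d, b, 19), (n, u, 8, 4, d, b, 20), (n, u, 8, 4, d, b, 35), (n, u, 8, 4, d, b, 40), (n, u, 8, 4, m, b, 19), (n, u, 8, 4, m, b, 20), (n, u, 8, 4, m, b, 35), (n, u, 8, 4, m, b, 40), (n, w, 1, 27, d, b, 19), (n, w, 1, 27, d, b, 20), (n, w, 1, 27, d, b, 35), (n, w, 1, 27, d, b, 40), (n, w, 1, 27, m, b, 19), (n, w, 1, 27, m, b, 20), (n, w, 1, 27, m, b, 35), (n, w, 1, 27, m, b, 40)}.
σ[A != 19]: keep tuples satisfying A != 19 → {(n, k, 15, 21, d, b, 20), (n, k, 15, 21, d, b, 35), (n, k, 15, 21, d, b, 40), (n, k, 15, 21, m, b, 20), (n, k, 15, 21, m, b, 35), (n, k, 15, 21, m, b, 40), (n, k, 6, 13, d, b, 20), (n, k, 6, 13, d, b, 35), (n, k, 6, 13, d, b, 40), (n, k, 6, 13, m, b, 20), (n, k, 6, 13, m, b, 35), (n, k, 6, 13, m, b, 40), (n, p, 19, 13, d, b, 20), (n, p, 19, 13, d, b, 35), (n, p, 19, 13, d, b, 40), (n, p, 19, 13, m, b, 20), (n, p, 19, 13, m, b, 35), (n, p, 19, 13, m, b, 40), (n, q, 33, 24, d, b, 20), (n, q, 33, 24, d, b, 35), (n, q, 33, 24, d, b, 40), (n, q, 33, 24, m, b, 20), (n, q, 33, 24, m, b, 35), (n, q, 33, 24, m, b, 40), (n, r, 39, 32, d, b, 20), (n, r, 39, 32, d, b, 35), (n, r, 39, 32, d, b, 40), (n, r, 39, 32, m, b, 20), (n, r, 39, 32, m, b, 35), (n, r, 39, 32, m, b, 40), (n, s, 5, 6, d, b, 20), (n, s, 5, 6, d, b, 35), (n, s, 5, 6, d, b, 40), (n, s, 5, 6, m, b, 20), (n, s, 5, 6, m, b, 35), (n, s, 5, 6, m, b, 40), (n, s, 7, 20, d, b, 20), (n, s, 7, 20, d, b, 35), (n, s, 7, 20, d, b, 40), (n, s, 7, 20, m, b, 20), (n, s, 7, 20, m, b, 35), (n, s, 7, 20, m, b, 40), (n, u, 8, 4, d, b, 20), (n, u, 8, 4, d, b, 35), (n, u, 8, 4, d, b, 40), (n, u, 8, 4, m, b, 20), (n, u, 8, 4, m, b, 35), (n, u, 8, 4, m, b, 40), (n, w, 1, 27, d, b, 20), (n, w, 1, 27, d, b, 35), (n, w, 1, 27, d, b, 40), (n, w, 1, 27, m, b, 20), (n, w, 1, 27, m, b, 35), (n, w, 1, 27, m, b, 40)}
σ[A = 20 and E = b]: keep tuples satisfying A = 20 and E = b → {(n, k, 15, 21, d, b, 20), (n, k, 15, 21, m, b, 20), (n, k, 6, 13, d, b, 20), (n, k, 6, 13, m, b, 20), (n, p, 19, 13, d, b, 20), (n, p, 19, 13, m, b, 20), (n, q, 33, 24, d, b, 20), (n, q, 33, 24, m, b, 20), (n, r, 39, 32, d, b, 20), (n, r, 39, 32, m, b, 20), (n, s, 5, 6, d, b, 20), (n, s, 5, 6, m, b, 20), (n, s, 7, 20, d, b, 20), (n, s, 7, 20, m, b, 20), (n, u, 8, 4, d, b, 20), (n, u, 8, 4, m, b, 20), (n, w, 1, 27, d, b, 20), (n, w, 1, 27, m, b, 20)}
π_{G, F} gives {(k, 15), (k, 6), (p, 19), (q, 33), (r, 39), (s, 5), (s, 7), (u, 8), (w, 1)} (9 duplicate(s) eliminated).

{(k, 15), (k, 6), (p, 19), (q, 33), (r, 39), (s, 5), (s, 7), (u, 8), (w, 1)}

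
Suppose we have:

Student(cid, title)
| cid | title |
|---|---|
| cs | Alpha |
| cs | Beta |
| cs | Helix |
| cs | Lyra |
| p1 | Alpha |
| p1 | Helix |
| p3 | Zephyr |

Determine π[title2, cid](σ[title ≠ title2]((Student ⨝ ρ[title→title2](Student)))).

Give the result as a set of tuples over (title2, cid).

ρ[title→title2]: schema becomes (cid, title2); tuples unchanged.
Natural join on cid: {(cs, Alpha, Alpha), (cs, Alpha, Beta), (cs, Alpha, Helix), (cs, Alpha, Lyra), (cs, Beta, Alpha), (cs, Beta, Beta), (cs, Beta, Helix), (cs, Beta, Lyra), (cs, Helix, Alpha), (cs, Helix, Beta), (cs, Helix, Helix), (cs, Helix, Lyra), (cs, Lyra, Alpha), (cs, Lyra, Beta), (cs, Lyra, Helix), (cs, Lyra, Lyra), (p1, Alpha, Alpha), (p1, Alpha, Helix), (p1, Helix, Alpha), (p1, Helix, Helix), (p3, Zephyr, Zephyr)}
Filtering on title ≠ title2 leaves {(cs, Alpha, Beta), (cs, Alpha, Helix), (cs, Alpha, Lyra), (cs, Beta, Alpha), (cs, Beta, Helix), (cs, Beta, Lyra), (cs, Helix, Alpha), (cs, Helix, Beta), (cs, Helix, Lyra), (cs, Lyra, Alpha), (cs, Lyra, Beta), (cs, Lyra, Helix), (p1, Alpha, Helix), (p1, Helix, Alpha)}.
π_{title2, cid} gives {(Alpha, cs), (Alpha, p1), (Beta, cs), (Helix, cs), (Helix, p1), (Lyra, cs)} (8 duplicate(s) eliminated).

{(Alpha, cs), (Alpha, p1), (Beta, cs), (Helix, cs), (Helix, p1), (Lyra, cs)}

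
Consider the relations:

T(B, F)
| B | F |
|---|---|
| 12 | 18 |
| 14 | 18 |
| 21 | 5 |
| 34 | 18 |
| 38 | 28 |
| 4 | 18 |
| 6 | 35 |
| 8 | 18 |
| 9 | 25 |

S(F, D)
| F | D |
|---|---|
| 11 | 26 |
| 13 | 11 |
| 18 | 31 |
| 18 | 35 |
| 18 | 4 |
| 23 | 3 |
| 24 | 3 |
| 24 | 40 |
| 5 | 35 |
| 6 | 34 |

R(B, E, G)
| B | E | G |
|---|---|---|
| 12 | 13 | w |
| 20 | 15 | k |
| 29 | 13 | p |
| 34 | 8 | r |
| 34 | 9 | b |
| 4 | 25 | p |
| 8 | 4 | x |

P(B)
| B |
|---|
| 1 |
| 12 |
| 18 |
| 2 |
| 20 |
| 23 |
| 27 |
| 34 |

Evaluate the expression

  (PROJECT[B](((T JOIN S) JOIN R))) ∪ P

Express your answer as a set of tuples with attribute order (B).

{1, 12, 18, 2, 20, 23, 27, 34, 4, 8}

T ⋈ S (natural join on F): {(12, 18, 31), (12, 18, 35), (12, 18, 4), (14, 18, 31), (14, 18, 35), (14, 18, 4), (21, 5, 35), (34, 18, 31), (34, 18, 35), (34, 18, 4), (4, 18, 31), (4, 18, 35), (4, 18, 4), (8, 18, 31), (8, 18, 35), (8, 18, 4)}
(T JOIN S) ⋈ R (natural join on B): {(12, 18, 31, 13, w), (12, 18, 35, 13, w), (12, 18, 4, 13, w), (34, 18, 31, 8, r), (34, 18, 31, 9, b), (34, 18, 35, 8, r), (34, 18, 35, 9, b), (34, 18, 4, 8, r), (34, 18, 4, 9, b), (4, 18, 31, 25, p), (4, 18, 35, 25, p), (4, 18, 4, 25, p), (8, 18, 31, 4, x), (8, 18, 35, 4, x), (8, 18, 4, 4, x)}
π[B]: project onto (B) (11 duplicate(s) eliminated) → {12, 34, 4, 8}
Set union of the two operands is {1, 12, 18, 2, 20, 23, 27, 34, 4, 8}.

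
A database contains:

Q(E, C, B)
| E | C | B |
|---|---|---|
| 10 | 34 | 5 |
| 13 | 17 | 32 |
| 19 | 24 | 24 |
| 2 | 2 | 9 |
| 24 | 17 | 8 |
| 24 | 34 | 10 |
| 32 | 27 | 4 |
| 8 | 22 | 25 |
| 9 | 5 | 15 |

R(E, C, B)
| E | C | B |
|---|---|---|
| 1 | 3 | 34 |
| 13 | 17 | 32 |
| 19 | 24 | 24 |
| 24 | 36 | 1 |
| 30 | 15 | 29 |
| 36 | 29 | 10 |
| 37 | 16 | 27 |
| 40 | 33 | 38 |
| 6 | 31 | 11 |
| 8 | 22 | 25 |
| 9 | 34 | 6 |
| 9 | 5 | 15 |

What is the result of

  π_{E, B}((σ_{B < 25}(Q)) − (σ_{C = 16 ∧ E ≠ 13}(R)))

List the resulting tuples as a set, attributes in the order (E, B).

Filtering on B < 25 leaves {(10, 34, 5), (19, 24, 24), (2, 2, 9), (24, 17, 8), (24, 34, 10), (32, 27, 4), (9, 5, 15)}.
Filtering on C = 16 ∧ E ≠ 13 leaves {(37, 16, 27)}.
Difference: {(10, 34, 5), (19, 24, 24), (2, 2, 9), (24, 17, 8), (24, 34, 10), (32, 27, 4), (9, 5, 15)} with {(37, 16, 27)} → {(10, 34, 5), (19, 24, 24), (2, 2, 9), (24, 17, 8), (24, 34, 10), (32, 27, 4), (9, 5, 15)}
π_{E, B} gives {(10, 5), (19, 24), (2, 9), (24, 10), (24, 8), (32, 4), (9, 15)}.

{(10, 5), (19, 24), (2, 9), (24, 10), (24, 8), (32, 4), (9, 15)}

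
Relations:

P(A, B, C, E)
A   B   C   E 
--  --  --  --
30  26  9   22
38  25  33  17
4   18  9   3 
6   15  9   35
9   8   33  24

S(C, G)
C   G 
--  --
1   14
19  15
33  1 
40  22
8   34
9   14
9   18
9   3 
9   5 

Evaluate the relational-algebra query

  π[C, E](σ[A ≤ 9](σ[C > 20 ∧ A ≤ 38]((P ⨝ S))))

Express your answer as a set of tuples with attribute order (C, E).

{(33, 24)}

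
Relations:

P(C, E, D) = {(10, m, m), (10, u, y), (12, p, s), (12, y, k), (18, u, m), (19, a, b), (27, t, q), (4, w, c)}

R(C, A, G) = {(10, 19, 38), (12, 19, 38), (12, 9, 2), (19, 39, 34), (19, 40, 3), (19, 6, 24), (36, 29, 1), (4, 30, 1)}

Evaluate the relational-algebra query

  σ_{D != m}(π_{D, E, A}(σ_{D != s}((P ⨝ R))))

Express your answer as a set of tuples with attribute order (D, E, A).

{(b, a, 39), (b, a, 40), (b, a, 6), (c, w, 30), (k, y, 19), (k, y, 9), (y, u, 19)}

Joining P and R on C yields {(10, m, m, 19, 38), (10, u, y, 19, 38), (12, p, s, 19, 38), (12, p, s, 9, 2), (12, y, k, 19, 38), (12, y, k, 9, 2), (19, a, b, 39, 34), (19, a, b, 40, 3), (19, a, b, 6, 24), (4, w, c, 30, 1)}.
Apply σ_{D != s}; surviving tuples: {(10, m, m, 19, 38), (10, u, y, 19, 38), (12, y, k, 19, 38), (12, y, k, 9, 2), (19, a, b, 39, 34), (19, a, b, 40, 3), (19, a, b, 6, 24), (4, w, c, 30, 1)}
π[D, E, A]: project onto (D, E, A) → {(b, a, 39), (b, a, 40), (b, a, 6), (c, w, 30), (k, y, 19), (k, y, 9), (m, m, 19), (y, u, 19)}
Apply σ_{D != m}; surviving tuples: {(b, a, 39), (b, a, 40), (b, a, 6), (c, w, 30), (k, y, 19), (k, y, 9), (y, u, 19)}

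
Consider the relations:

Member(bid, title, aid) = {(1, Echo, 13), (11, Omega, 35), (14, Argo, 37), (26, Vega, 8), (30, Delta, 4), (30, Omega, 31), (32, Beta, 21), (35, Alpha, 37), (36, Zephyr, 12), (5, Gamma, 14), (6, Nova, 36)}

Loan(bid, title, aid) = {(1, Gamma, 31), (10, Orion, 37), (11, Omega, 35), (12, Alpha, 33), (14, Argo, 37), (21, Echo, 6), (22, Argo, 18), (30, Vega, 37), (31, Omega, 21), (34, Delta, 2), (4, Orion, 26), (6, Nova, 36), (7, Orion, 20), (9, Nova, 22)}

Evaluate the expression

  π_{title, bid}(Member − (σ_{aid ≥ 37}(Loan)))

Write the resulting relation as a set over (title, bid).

{(Alpha, 35), (Beta, 32), (Delta, 30), (Echo, 1), (Gamma, 5), (Nova, 6), (Omega, 11), (Omega, 30), (Vega, 26), (Zephyr, 36)}

Selection aid ≥ 37: {(10, Orion, 37), (14, Argo, 37), (30, Vega, 37)}
Taking the difference: {(1, Echo, 13), (11, Omega, 35), (26, Vega, 8), (30, Delta, 4), (30, Omega, 31), (32, Beta, 21), (35, Alpha, 37), (36, Zephyr, 12), (5, Gamma, 14), (6, Nova, 36)}
Keep only column(s) title, bid: {(Alpha, 35), (Beta, 32), (Delta, 30), (Echo, 1), (Gamma, 5), (Nova, 6), (Omega, 11), (Omega, 30), (Vega, 26), (Zephyr, 36)}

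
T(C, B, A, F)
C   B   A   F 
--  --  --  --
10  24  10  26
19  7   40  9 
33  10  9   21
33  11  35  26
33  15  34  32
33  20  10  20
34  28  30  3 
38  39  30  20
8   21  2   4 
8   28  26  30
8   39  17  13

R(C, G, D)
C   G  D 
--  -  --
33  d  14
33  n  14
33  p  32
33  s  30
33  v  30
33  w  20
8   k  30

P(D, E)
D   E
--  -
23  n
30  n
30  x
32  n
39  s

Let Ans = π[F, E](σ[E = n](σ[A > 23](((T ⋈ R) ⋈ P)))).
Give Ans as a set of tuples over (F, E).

T ⋈ R (natural join on C): {(33, 10, 9, 21, d, 14), (33, 10, 9, 21, n, 14), (33, 10, 9, 21, p, 32), (33, 10, 9, 21, s, 30), (33, 10, 9, 21, v, 30), (33, 10, 9, 21, w, 20), (33, 11, 35, 26, d, 14), (33, 11, 35, 26, n, 14), (33, 11, 35, 26, p, 32), (33, 11, 35, 26, s, 30), (33, 11, 35, 26, v, 30), (33, 11, 35, 26, w, 20), (33, 15, 34, 32, d, 14), (33, 15, 34, 32, n, 14), (33, 15, 34, 32, p, 32), (33, 15, 34, 32, s, 30), (33, 15, 34, 32, v, 30), (33, 15, 34, 32, w, 20), (33, 20, 10, 20, d, 14), (33, 20, 10, 20, n, 14), (33, 20, 10, 20, p, 32), (33, 20, 10, 20, s, 30), (33, 20, 10, 20, v, 30), (33, 20, 10, 20, w, 20), (8, 21, 2, 4, k, 30), (8, 28, 26, 30, k, 30), (8, 39, 17, 13, k, 30)}
(T ⋈ R) ⋈ P (natural join on D): {(33, 10, 9, 21, p, 32, n), (33, 10, 9, 21, s, 30, n), (33, 10, 9, 21, s, 30, x), (33, 10, 9, 21, v, 30, n), (33, 10, 9, 21, v, 30, x), (33, 11, 35, 26, p, 32, n), (33, 11, 35, 26, s, 30, n), (33, 11, 35, 26, s, 30, x), (33, 11, 35, 26, v, 30, n), (33, 11, 35, 26, v, 30, x), (33, 15, 34, 32, p, 32, n), (33, 15, 34, 32, s, 30, n), (33, 15, 34, 32, s, 30, x), (33, 15, 34, 32, v, 30, n), (33, 15, 34, 32, v, 30, x), (33, 20, 10, 20, p, 32, n), (33, 20, 10, 20, s, 30, n), (33, 20, 10, 20, s, 30, x), (33, 20, 10, 20, v, 30, n), (33, 20, 10, 20, v, 30, x), (8, 21, 2, 4, k, 30, n), (8, 21, 2, 4, k, 30, x), (8, 28, 26, 30, k, 30, n), (8, 28, 26, 30, k, 30, x), (8, 39, 17, 13, k, 30, n), (8, 39, 17, 13, k, 30, x)}
Selection A > 23: {(33, 11, 35, 26, p, 32, n), (33, 11, 35, 26, s, 30, n), (33, 11, 35, 26, s, 30, x), (33, 11, 35, 26, v, 30, n), (33, 11, 35, 26, v, 30, x), (33, 15, 34, 32, p, 32, n), (33, 15, 34, 32, s, 30, n), (33, 15, 34, 32, s, 30, x), (33, 15, 34, 32, v, 30, n), (33, 15, 34, 32, v, 30, x), (8, 28, 26, 30, k, 30, n), (8, 28, 26, 30, k, 30, x)}
Selection E = n: {(33, 11, 35, 26, p, 32, n), (33, 11, 35, 26, s, 30, n), (33, 11, 35, 26, v, 30, n), (33, 15, 34, 32, p, 32, n), (33, 15, 34, 32, s, 30, n), (33, 15, 34, 32, v, 30, n), (8, 28, 26, 30, k, 30, n)}
π[F, E]: project onto (F, E) (4 duplicate(s) eliminated) → {(26, n), (30, n), (32, n)}

{(26, n), (30, n), (32, n)}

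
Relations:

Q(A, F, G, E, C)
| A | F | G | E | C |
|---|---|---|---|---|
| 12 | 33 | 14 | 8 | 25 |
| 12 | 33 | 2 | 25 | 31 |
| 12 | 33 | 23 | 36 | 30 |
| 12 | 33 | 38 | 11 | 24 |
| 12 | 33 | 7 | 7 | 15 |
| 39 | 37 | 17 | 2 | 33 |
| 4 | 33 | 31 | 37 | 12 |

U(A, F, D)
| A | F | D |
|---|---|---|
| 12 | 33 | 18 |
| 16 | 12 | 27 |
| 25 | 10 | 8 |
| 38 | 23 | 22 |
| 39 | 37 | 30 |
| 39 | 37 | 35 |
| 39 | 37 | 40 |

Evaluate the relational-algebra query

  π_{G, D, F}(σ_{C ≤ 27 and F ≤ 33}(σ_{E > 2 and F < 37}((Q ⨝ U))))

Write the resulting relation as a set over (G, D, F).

{(14, 18, 33), (38, 18, 33), (7, 18, 33)}

Natural join on A, F: {(12, 33, 14, 8, 25, 18), (12, 33, 2, 25, 31, 18), (12, 33, 23, 36, 30, 18), (12, 33, 38, 11, 24, 18), (12, 33, 7, 7, 15, 18), (39, 37, 17, 2, 33, 30), (39, 37, 17, 2, 33, 35), (39, 37, 17, 2, 33, 40)}
Selection E > 2 and F < 37: {(12, 33, 14, 8, 25, 18), (12, 33, 2, 25, 31, 18), (12, 33, 23, 36, 30, 18), (12, 33, 38, 11, 24, 18), (12, 33, 7, 7, 15, 18)}
Selection C ≤ 27 and F ≤ 33: {(12, 33, 14, 8, 25, 18), (12, 33, 38, 11, 24, 18), (12, 33, 7, 7, 15, 18)}
Keep only column(s) G, D, F: {(14, 18, 33), (38, 18, 33), (7, 18, 33)}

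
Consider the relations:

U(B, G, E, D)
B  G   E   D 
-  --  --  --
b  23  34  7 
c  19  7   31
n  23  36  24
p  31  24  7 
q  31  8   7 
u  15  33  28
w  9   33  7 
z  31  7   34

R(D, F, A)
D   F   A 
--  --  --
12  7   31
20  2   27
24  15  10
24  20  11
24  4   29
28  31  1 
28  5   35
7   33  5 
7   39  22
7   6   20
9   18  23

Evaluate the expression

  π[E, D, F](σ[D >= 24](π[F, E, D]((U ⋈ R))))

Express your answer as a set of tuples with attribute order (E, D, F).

{(33, 28, 31), (33, 28, 5), (36, 24, 15), (36, 24, 20), (36, 24, 4)}

U ⋈ R (natural join on D): {(b, 23, 34, 7, 33, 5), (b, 23, 34, 7, 39, 22), (b, 23, 34, 7, 6, 20), (n, 23, 36, 24, 15, 10), (n, 23, 36, 24, 20, 11), (n, 23, 36, 24, 4, 29), (p, 31, 24, 7, 33, 5), (p, 31, 24, 7, 39, 22), (p, 31, 24, 7, 6, 20), (q, 31, 8, 7, 33, 5), (q, 31, 8, 7, 39, 22), (q, 31, 8, 7, 6, 20), (u, 15, 33, 28, 31, 1), (u, 15, 33, 28, 5, 35), (w, 9, 33, 7, 33, 5), (w, 9, 33, 7, 39, 22), (w, 9, 33, 7, 6, 20)}
Projecting to F, E, D: {(15, 36, 24), (20, 36, 24), (31, 33, 28), (33, 24, 7), (33, 33, 7), (33, 34, 7), (33, 8, 7), (39, 24, 7), (39, 33, 7), (39, 34, 7), (39, 8, 7), (4, 36, 24), (5, 33, 28), (6, 24, 7), (6, 33, 7), (6, 34, 7), (6, 8, 7)}
Selection D >= 24: {(15, 36, 24), (20, 36, 24), (31, 33, 28), (4, 36, 24), (5, 33, 28)}
Projecting to E, D, F: {(33, 28, 31), (33, 28, 5), (36, 24, 15), (36, 24, 20), (36, 24, 4)}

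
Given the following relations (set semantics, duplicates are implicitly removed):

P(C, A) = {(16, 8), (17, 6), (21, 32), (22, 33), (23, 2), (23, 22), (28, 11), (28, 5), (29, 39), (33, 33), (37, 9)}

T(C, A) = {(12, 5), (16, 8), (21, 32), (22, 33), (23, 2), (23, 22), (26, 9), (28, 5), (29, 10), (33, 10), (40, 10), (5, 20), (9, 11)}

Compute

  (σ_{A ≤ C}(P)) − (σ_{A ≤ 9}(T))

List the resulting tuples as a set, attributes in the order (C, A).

σ[A ≤ C]: keep tuples satisfying A ≤ C → {(16, 8), (17, 6), (23, 2), (23, 22), (28, 11), (28, 5), (33, 33), (37, 9)}
σ[A ≤ 9]: keep tuples satisfying A ≤ 9 → {(12, 5), (16, 8), (23, 2), (26, 9), (28, 5)}
Taking the difference: {(17, 6), (23, 22), (28, 11), (33, 33), (37, 9)}

{(17, 6), (23, 22), (28, 11), (33, 33), (37, 9)}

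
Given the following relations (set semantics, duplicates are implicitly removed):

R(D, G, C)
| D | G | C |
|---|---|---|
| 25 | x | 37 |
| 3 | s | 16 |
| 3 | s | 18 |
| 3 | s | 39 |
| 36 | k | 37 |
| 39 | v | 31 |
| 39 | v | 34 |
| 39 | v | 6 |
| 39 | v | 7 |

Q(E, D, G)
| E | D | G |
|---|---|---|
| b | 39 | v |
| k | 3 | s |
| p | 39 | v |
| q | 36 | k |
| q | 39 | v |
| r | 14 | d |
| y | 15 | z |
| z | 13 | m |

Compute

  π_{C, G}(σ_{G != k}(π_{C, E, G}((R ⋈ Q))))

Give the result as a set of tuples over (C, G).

Joining R and Q on D, G yields {(3, s, 16, k), (3, s, 18, k), (3, s, 39, k), (36, k, 37, q), (39, v, 31, b), (39, v, 31, p), (39, v, 31, q), (39, v, 34, b), (39, v, 34, p), (39, v, 34, q), (39, v, 6, b), (39, v, 6, p), (39, v, 6, q), (39, v, 7, b), (39, v, 7, p), (39, v, 7, q)}.
π[C, E, G]: project onto (C, E, G) → {(16, k, s), (18, k, s), (31, b, v), (31, p, v), (31, q, v), (34, b, v), (34, p, v), (34, q, v), (37, q, k), (39, k, s), (6, b, v), (6, p, v), (6, q, v), (7, b, v), (7, p, v), (7, q, v)}
Selection G != k: {(16, k, s), (18, k, s), (31, b, v), (31, p, v), (31, q, v), (34, b, v), (34, p, v), (34, q, v), (39, k, s), (6, b, v), (6, p, v), (6, q, v), (7, b, v), (7, p, v), (7, q, v)}
π[C, G]: project onto (C, G) (8 duplicate(s) eliminated) → {(16, s), (18, s), (31, v), (34, v), (39, s), (6, v), (7, v)}

{(16, s), (18, s), (31, v), (34, v), (39, s), (6, v), (7, v)}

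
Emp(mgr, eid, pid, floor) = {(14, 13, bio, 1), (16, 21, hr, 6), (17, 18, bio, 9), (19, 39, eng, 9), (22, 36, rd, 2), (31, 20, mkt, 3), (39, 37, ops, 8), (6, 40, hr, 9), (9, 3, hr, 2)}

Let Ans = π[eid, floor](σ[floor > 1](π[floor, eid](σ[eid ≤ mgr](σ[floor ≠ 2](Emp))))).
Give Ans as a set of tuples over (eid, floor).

Selection floor ≠ 2: {(14, 13, bio, 1), (16, 21, hr, 6), (17, 18, bio, 9), (19, 39, eng, 9), (31, 20, mkt, 3), (39, 37, ops, 8), (6, 40, hr, 9)}
Selection eid ≤ mgr: {(14, 13, bio, 1), (31, 20, mkt, 3), (39, 37, ops, 8)}
Projecting to floor, eid: {(1, 13), (3, 20), (8, 37)}
Selection floor > 1: {(3, 20), (8, 37)}
Projecting to eid, floor: {(20, 3), (37, 8)}

{(20, 3), (37, 8)}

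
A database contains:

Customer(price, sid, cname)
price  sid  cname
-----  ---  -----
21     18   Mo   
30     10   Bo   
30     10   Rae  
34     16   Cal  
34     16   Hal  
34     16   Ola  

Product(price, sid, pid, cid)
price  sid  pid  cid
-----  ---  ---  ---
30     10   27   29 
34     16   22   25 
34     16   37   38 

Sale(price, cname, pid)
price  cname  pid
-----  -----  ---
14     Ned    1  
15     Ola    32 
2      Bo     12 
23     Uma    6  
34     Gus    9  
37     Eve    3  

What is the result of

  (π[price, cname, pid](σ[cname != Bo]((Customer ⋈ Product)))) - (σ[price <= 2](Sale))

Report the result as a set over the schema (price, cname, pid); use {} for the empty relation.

Customer ⋈ Product (natural join on price, sid): {(30, 10, Bo, 27, 29), (30, 10, Rae, 27, 29), (34, 16, Cal, 22, 25), (34, 16, Cal, 37, 38), (34, 16, Hal, 22, 25), (34, 16, Hal, 37, 38), (34, 16, Ola, 22, 25), (34, 16, Ola, 37, 38)}
Filtering on cname != Bo leaves {(30, 10, Rae, 27, 29), (34, 16, Cal, 22, 25), (34, 16, Cal, 37, 38), (34, 16, Hal, 22, 25), (34, 16, Hal, 37, 38), (34, 16, Ola, 22, 25), (34, 16, Ola, 37, 38)}.
Keep only column(s) price, cname, pid: {(30, Rae, 27), (34, Cal, 22), (34, Cal, 37), (34, Hal, 22), (34, Hal, 37), (34, Ola, 22), (34, Ola, 37)}
Filtering on price <= 2 leaves {(2, Bo, 12)}.
Taking the difference: {(30, Rae, 27), (34, Cal, 22), (34, Cal, 37), (34, Hal, 22), (34, Hal, 37), (34, Ola, 22), (34, Ola, 37)}

{(30, Rae, 27), (34, Cal, 22), (34, Cal, 37), (34, Hal, 22), (34, Hal, 37), (34, Ola, 22), (34, Ola, 37)}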